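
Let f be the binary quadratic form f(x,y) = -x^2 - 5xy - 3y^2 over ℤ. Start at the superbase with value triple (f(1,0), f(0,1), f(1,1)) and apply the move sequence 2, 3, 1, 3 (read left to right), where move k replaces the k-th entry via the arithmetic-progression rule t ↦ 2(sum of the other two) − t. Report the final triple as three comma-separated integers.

start (-1,-3,-9) = (f(1,0),f(0,1),f(1,1))
replace slot 2: 2·((-1)+(-9)) − (-3) = -17 → (-1,-17,-9)
replace slot 3: 2·((-1)+(-17)) − (-9) = -27 → (-1,-17,-27)
replace slot 1: 2·((-17)+(-27)) − (-1) = -87 → (-87,-17,-27)
replace slot 3: 2·((-87)+(-17)) − (-27) = -181 → (-87,-17,-181)

-87,-17,-181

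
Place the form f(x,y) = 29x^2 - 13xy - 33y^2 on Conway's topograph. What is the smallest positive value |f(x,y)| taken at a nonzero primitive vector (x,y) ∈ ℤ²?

descent: ρ → (-33,13,29)  [lands on river]
river: ρ → (29,45,-17)
river: ρ → (-17,57,11)
river: ρ → (11,53,-27)
river: ρ → (-27,55,9)
river: ρ → (9,53,-33)
closes: descent 1, river 6
min |a| on river = 9

9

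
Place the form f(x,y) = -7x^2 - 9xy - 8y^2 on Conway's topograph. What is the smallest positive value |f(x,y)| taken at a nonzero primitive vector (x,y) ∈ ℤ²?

translate: b→-5 (≡9 mod 14), so (7,9,8)→(7,-5,6)
flip: (7,-5,6)→(6,5,7)
reduced (well bottom): (6,5,7) with a≤c, −a<b≤a
well minimum |f| = |-6| = 6 (negative-definite)

6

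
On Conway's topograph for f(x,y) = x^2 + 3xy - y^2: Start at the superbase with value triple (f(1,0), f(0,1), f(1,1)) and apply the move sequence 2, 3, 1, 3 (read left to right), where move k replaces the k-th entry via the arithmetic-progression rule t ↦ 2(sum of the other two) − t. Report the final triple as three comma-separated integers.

start (1,-1,3) = (f(1,0),f(0,1),f(1,1))
replace slot 2: 2·(1+3) − (-1) = 9 → (1,9,3)
replace slot 3: 2·(1+9) − 3 = 17 → (1,9,17)
replace slot 1: 2·(9+17) − 1 = 51 → (51,9,17)
replace slot 3: 2·(51+9) − 17 = 103 → (51,9,103)

51,9,103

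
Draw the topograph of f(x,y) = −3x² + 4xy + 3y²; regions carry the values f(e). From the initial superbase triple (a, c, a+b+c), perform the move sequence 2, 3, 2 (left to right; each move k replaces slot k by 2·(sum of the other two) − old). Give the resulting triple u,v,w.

start (-3,3,4) = (f(1,0),f(0,1),f(1,1))
replace slot 2: 2·((-3)+4) − 3 = -1 → (-3,-1,4)
replace slot 3: 2·((-3)+(-1)) − 4 = -12 → (-3,-1,-12)
replace slot 2: 2·((-3)+(-12)) − (-1) = -29 → (-3,-29,-12)

-3,-29,-12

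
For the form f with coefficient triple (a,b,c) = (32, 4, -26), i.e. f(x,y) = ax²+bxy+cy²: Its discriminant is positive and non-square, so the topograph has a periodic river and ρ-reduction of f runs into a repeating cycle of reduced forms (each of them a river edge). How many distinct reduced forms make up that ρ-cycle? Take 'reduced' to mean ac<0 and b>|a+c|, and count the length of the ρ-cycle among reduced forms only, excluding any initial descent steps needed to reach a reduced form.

D = 3344, ⌊√D⌋ = 57
descent: ρ → (-26,48,10)  [lands on river]
river: ρ → (10,52,-16)
river: ρ → (-16,44,22)
river: ρ → (22,44,-16)
river: ρ → (-16,52,10)
river: ρ → (10,48,-26)
river: ρ → (-26,56,2)
river: ρ → (2,56,-26)
ρ-cycle length = 8 (tail of 1 descent step not counted)

8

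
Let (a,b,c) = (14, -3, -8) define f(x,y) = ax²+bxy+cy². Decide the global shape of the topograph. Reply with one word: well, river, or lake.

D = b²−4ac = (-3)² − 4·14·(-8) = 457
D > 0 non-square ⇒ indefinite ⇒ periodic river

river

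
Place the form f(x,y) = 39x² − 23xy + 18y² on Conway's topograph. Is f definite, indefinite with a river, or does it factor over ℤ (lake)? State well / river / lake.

D = b²−4ac = (-23)² − 4·39·18 = -2279
D < 0 ⇒ definite ⇒ every region one sign ⇒ single well

well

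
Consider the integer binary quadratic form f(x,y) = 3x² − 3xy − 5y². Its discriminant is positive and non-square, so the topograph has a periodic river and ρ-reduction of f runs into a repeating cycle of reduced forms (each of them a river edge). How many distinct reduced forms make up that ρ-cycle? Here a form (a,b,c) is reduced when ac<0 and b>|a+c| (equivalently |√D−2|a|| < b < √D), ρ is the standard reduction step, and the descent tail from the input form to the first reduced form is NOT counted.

D = 69, ⌊√D⌋ = 8
descent: ρ → (-5,3,3)  [lands on river]
river: ρ → (3,3,-5)
river: ρ → (-5,7,1)
river: ρ → (1,7,-5)
ρ-cycle length = 4 (tail of 1 descent step not counted)

4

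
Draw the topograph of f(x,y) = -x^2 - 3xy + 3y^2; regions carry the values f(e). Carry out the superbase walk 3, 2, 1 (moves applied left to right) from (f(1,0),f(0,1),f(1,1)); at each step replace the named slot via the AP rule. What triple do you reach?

start (-1,3,-1) = (f(1,0),f(0,1),f(1,1))
replace slot 3: 2·((-1)+3) − (-1) = 5 → (-1,3,5)
replace slot 2: 2·((-1)+5) − 3 = 5 → (-1,5,5)
replace slot 1: 2·(5+5) − (-1) = 21 → (21,5,5)

21,5,5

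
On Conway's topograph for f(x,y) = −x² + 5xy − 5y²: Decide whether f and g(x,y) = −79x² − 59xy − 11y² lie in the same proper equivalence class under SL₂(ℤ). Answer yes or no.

D₁ = 5, D₂ = 5
river cycle of f (length 2): (-1, 1, 1), (1, 1, -1)
river cycle of g (length 2): (-1, 1, 1), (1, 1, -1)
cycles coincide ⇒ equivalent

yes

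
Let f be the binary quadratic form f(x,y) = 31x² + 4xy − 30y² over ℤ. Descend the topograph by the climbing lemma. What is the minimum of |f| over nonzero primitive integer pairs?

river: ρ → (-30,56,5)
river: ρ → (5,54,-41)
river: ρ → (-41,28,18)
river: ρ → (18,44,-25)
river: ρ → (-25,56,6)
river: ρ → (6,52,-43)
river: ρ → (-43,34,15)
river: ρ → (15,56,-10)
river: ρ → (-10,44,45)
river: ρ → (45,46,-9)
river: ρ → (-9,44,50)
river: ρ → (50,56,-3)
river: ρ → (-3,58,31)
river: ρ → (31,4,-30)
closes: descent 0, river 14
min |a| on river = 3

3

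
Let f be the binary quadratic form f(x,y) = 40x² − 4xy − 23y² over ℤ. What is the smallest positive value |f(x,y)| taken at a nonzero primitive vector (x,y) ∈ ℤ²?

descent: ρ → (-23,50,13)  [lands on river]
river: ρ → (13,54,-15)
river: ρ → (-15,36,40)
river: ρ → (40,44,-11)
river: ρ → (-11,44,40)
river: ρ → (40,36,-15)
river: ρ → (-15,54,13)
river: ρ → (13,50,-23)
river: ρ → (-23,42,21)
river: ρ → (21,42,-23)
closes: descent 1, river 10
min |a| on river = 11

11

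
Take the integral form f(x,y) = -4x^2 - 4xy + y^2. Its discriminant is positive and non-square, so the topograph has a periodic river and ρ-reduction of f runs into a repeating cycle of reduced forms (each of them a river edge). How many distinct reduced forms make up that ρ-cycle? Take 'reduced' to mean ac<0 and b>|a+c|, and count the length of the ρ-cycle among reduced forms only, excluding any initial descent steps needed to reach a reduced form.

D = 32, ⌊√D⌋ = 5
descent: ρ → (1,4,-4)  [lands on river]
river: ρ → (-4,4,1)
ρ-cycle length = 2 (tail of 1 descent step not counted)

2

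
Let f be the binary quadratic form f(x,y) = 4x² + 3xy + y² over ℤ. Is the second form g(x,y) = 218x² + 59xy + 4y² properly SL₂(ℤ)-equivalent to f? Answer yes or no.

D₁ = -7, D₂ = -7
f: flip: (4,3,1)→(1,-3,4)
f: translate: b→1 (≡-3 mod 2), so (1,-3,4)→(1,1,2)
f: reduced (well bottom): (1,1,2) with a≤c, −a<b≤a
g: flip: (218,59,4)→(4,-59,218)
g: translate: b→-3 (≡-59 mod 8), so (4,-59,218)→(4,-3,1)
g: flip: (4,-3,1)→(1,3,4)
g: translate: b→1 (≡3 mod 2), so (1,3,4)→(1,1,2)
g: reduced (well bottom): (1,1,2) with a≤c, −a<b≤a
reduced forms (1, 1, 2) vs (1, 1, 2) ⇒ equivalent

yes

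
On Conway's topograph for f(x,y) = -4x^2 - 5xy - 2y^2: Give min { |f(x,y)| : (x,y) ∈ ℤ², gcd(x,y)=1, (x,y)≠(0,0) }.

translate: b→-3 (≡5 mod 8), so (4,5,2)→(4,-3,1)
flip: (4,-3,1)→(1,3,4)
translate: b→1 (≡3 mod 2), so (1,3,4)→(1,1,2)
reduced (well bottom): (1,1,2) with a≤c, −a<b≤a
well minimum |f| = |-1| = 1 (negative-definite)

1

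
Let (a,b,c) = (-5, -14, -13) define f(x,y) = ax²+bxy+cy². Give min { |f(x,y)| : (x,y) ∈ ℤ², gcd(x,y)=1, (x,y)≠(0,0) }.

translate: b→4 (≡14 mod 10), so (5,14,13)→(5,4,4)
flip: (5,4,4)→(4,-4,5)
translate: b→4 (≡-4 mod 8), so (4,-4,5)→(4,4,5)
reduced (well bottom): (4,4,5) with a≤c, −a<b≤a
well minimum |f| = |-4| = 4 (negative-definite)

4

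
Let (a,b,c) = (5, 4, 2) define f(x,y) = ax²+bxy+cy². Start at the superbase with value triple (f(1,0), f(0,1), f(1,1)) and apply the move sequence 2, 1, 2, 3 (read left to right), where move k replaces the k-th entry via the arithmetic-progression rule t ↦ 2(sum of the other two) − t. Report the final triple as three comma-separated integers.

start (5,2,11) = (f(1,0),f(0,1),f(1,1))
replace slot 2: 2·(5+11) − 2 = 30 → (5,30,11)
replace slot 1: 2·(30+11) − 5 = 77 → (77,30,11)
replace slot 2: 2·(77+11) − 30 = 146 → (77,146,11)
replace slot 3: 2·(77+146) − 11 = 435 → (77,146,435)

77,146,435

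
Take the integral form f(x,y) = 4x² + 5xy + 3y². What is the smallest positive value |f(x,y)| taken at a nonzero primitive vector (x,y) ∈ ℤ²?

translate: b→-3 (≡5 mod 8), so (4,5,3)→(4,-3,2)
flip: (4,-3,2)→(2,3,4)
translate: b→-1 (≡3 mod 4), so (2,3,4)→(2,-1,3)
reduced (well bottom): (2,-1,3) with a≤c, −a<b≤a
well minimum = a = 2

2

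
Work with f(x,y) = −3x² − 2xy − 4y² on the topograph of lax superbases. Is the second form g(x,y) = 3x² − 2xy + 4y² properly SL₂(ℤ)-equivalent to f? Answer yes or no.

D₁ = -44, D₂ = -44
f is negative-definite; reduce −f:
−f: reduced (well bottom): (3,2,4) with a≤c, −a<b≤a
flip sign back: reduced form of f is (-3,-2,-4)
g: reduced (well bottom): (3,-2,4) with a≤c, −a<b≤a
reduced forms (-3, -2, -4) vs (3, -2, 4) ⇒ inequivalent

no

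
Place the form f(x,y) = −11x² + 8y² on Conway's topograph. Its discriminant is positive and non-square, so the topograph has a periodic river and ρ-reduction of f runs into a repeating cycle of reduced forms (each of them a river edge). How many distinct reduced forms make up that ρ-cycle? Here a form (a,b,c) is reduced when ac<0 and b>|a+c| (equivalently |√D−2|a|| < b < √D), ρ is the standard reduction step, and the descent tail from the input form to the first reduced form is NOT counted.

D = 352, ⌊√D⌋ = 18
descent: ρ → (8,16,-3)  [lands on river]
river: ρ → (-3,14,13)
river: ρ → (13,12,-4)
river: ρ → (-4,12,13)
river: ρ → (13,14,-3)
river: ρ → (-3,16,8)
ρ-cycle length = 6 (tail of 1 descent step not counted)

6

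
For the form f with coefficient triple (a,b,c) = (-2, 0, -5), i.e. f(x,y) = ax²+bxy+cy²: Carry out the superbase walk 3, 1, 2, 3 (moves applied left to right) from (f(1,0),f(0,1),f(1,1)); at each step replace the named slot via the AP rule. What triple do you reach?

start (-2,-5,-7) = (f(1,0),f(0,1),f(1,1))
replace slot 3: 2·((-2)+(-5)) − (-7) = -7 → (-2,-5,-7)
replace slot 1: 2·((-5)+(-7)) − (-2) = -22 → (-22,-5,-7)
replace slot 2: 2·((-22)+(-7)) − (-5) = -53 → (-22,-53,-7)
replace slot 3: 2·((-22)+(-53)) − (-7) = -143 → (-22,-53,-143)

-22,-53,-143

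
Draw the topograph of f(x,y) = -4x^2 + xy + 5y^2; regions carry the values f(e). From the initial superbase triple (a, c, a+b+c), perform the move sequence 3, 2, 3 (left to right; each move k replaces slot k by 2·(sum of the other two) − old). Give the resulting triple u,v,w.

start (-4,5,2) = (f(1,0),f(0,1),f(1,1))
replace slot 3: 2·((-4)+5) − 2 = 0 → (-4,5,0)
replace slot 2: 2·((-4)+0) − 5 = -13 → (-4,-13,0)
replace slot 3: 2·((-4)+(-13)) − 0 = -34 → (-4,-13,-34)

-4,-13,-34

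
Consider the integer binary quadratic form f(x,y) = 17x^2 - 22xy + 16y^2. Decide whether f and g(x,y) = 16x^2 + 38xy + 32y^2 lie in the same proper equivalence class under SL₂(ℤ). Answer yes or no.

D₁ = -604, D₂ = -604
f: translate: b→12 (≡-22 mod 34), so (17,-22,16)→(17,12,11)
f: flip: (17,12,11)→(11,-12,17)
f: translate: b→10 (≡-12 mod 22), so (11,-12,17)→(11,10,16)
f: reduced (well bottom): (11,10,16) with a≤c, −a<b≤a
g: translate: b→6 (≡38 mod 32), so (16,38,32)→(16,6,10)
g: flip: (16,6,10)→(10,-6,16)
g: reduced (well bottom): (10,-6,16) with a≤c, −a<b≤a
reduced forms (11, 10, 16) vs (10, -6, 16) ⇒ inequivalent

no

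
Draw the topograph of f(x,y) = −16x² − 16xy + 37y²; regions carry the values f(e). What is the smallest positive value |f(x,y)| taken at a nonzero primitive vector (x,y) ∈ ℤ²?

descent: ρ → (37,16,-16)
descent: ρ → (-16,48,5)  [lands on river]
river: ρ → (5,42,-43)
river: ρ → (-43,44,4)
river: ρ → (4,44,-43)
river: ρ → (-43,42,5)
river: ρ → (5,48,-16)
closes: descent 2, river 6
min |a| on river = 4

4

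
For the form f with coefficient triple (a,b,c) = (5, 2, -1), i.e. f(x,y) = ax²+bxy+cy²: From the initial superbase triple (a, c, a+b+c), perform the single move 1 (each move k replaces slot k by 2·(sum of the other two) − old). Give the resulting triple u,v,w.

start (5,-1,6) = (f(1,0),f(0,1),f(1,1))
replace slot 1: 2·((-1)+6) − 5 = 5 → (5,-1,6)

5,-1,6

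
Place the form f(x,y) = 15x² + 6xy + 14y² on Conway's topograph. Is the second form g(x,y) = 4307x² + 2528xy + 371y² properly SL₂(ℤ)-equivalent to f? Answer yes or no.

D₁ = -804, D₂ = -804
f: flip: (15,6,14)→(14,-6,15)
f: reduced (well bottom): (14,-6,15) with a≤c, −a<b≤a
g: flip: (4307,2528,371)→(371,-2528,4307)
g: translate: b→-302 (≡-2528 mod 742), so (371,-2528,4307)→(371,-302,62)
g: flip: (371,-302,62)→(62,302,371)
g: translate: b→54 (≡302 mod 124), so (62,302,371)→(62,54,15)
g: flip: (62,54,15)→(15,-54,62)
g: translate: b→6 (≡-54 mod 30), so (15,-54,62)→(15,6,14)
g: flip: (15,6,14)→(14,-6,15)
g: reduced (well bottom): (14,-6,15) with a≤c, −a<b≤a
reduced forms (14, -6, 15) vs (14, -6, 15) ⇒ equivalent

yes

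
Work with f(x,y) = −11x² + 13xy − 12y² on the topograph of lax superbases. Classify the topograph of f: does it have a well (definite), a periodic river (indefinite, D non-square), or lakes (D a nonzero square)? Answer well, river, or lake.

D = b²−4ac = 13² − 4·(-11)·(-12) = -359
D < 0 ⇒ definite ⇒ every region one sign ⇒ single well

well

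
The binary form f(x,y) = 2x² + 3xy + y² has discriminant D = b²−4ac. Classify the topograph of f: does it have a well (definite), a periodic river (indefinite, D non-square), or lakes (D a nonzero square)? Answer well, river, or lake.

D = b²−4ac = 3² − 4·2·1 = 1
D = 1² is a perfect square ⇒ form factors over ℤ ⇒ lakes

lake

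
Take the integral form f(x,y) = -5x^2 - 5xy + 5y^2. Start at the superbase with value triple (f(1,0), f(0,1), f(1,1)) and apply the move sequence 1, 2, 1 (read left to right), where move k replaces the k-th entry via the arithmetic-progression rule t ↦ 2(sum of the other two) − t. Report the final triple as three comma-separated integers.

start (-5,5,-5) = (f(1,0),f(0,1),f(1,1))
replace slot 1: 2·(5+(-5)) − (-5) = 5 → (5,5,-5)
replace slot 2: 2·(5+(-5)) − 5 = -5 → (5,-5,-5)
replace slot 1: 2·((-5)+(-5)) − 5 = -25 → (-25,-5,-5)

-25,-5,-5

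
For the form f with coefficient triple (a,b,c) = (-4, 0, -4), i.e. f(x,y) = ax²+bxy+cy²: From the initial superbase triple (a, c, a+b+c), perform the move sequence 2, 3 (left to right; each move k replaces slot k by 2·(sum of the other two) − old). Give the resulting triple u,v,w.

start (-4,-4,-8) = (f(1,0),f(0,1),f(1,1))
replace slot 2: 2·((-4)+(-8)) − (-4) = -20 → (-4,-20,-8)
replace slot 3: 2·((-4)+(-20)) − (-8) = -40 → (-4,-20,-40)

-4,-20,-40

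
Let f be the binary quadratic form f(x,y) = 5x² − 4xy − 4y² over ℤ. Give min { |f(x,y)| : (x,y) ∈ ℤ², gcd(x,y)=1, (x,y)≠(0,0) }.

descent: ρ → (-4,4,5)  [lands on river]
river: ρ → (5,6,-3)
river: ρ → (-3,6,5)
river: ρ → (5,4,-4)
closes: descent 1, river 4
min |a| on river = 3

3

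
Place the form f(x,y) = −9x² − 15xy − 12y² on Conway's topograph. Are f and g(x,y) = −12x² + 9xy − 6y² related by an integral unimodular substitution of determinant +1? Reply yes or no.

D₁ = -207, D₂ = -207
f is negative-definite; reduce −f:
−f: translate: b→-3 (≡15 mod 18), so (9,15,12)→(9,-3,6)
−f: flip: (9,-3,6)→(6,3,9)
−f: reduced (well bottom): (6,3,9) with a≤c, −a<b≤a
flip sign back: reduced form of f is (-6,-3,-9)
g is negative-definite; reduce −g:
−g: flip: (12,-9,6)→(6,9,12)
−g: translate: b→-3 (≡9 mod 12), so (6,9,12)→(6,-3,9)
−g: reduced (well bottom): (6,-3,9) with a≤c, −a<b≤a
flip sign back: reduced form of g is (-6,3,-9)
reduced forms (-6, -3, -9) vs (-6, 3, -9) ⇒ inequivalent

no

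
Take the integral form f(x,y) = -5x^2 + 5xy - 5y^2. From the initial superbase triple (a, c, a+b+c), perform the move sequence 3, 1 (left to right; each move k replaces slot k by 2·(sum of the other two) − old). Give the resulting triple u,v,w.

start (-5,-5,-5) = (f(1,0),f(0,1),f(1,1))
replace slot 3: 2·((-5)+(-5)) − (-5) = -15 → (-5,-5,-15)
replace slot 1: 2·((-5)+(-15)) − (-5) = -35 → (-35,-5,-15)

-35,-5,-15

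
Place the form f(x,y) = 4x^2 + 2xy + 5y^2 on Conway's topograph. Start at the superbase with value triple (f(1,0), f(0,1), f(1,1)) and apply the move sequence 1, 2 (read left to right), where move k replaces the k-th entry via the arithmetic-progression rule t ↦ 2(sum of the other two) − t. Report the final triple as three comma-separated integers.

start (4,5,11) = (f(1,0),f(0,1),f(1,1))
replace slot 1: 2·(5+11) − 4 = 28 → (28,5,11)
replace slot 2: 2·(28+11) − 5 = 73 → (28,73,11)

28,73,11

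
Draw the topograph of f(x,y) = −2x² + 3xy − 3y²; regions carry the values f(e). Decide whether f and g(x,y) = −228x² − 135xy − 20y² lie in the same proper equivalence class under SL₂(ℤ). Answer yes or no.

D₁ = -15, D₂ = -15
f is negative-definite; reduce −f:
−f: translate: b→1 (≡-3 mod 4), so (2,-3,3)→(2,1,2)
−f: reduced (well bottom): (2,1,2) with a≤c, −a<b≤a
flip sign back: reduced form of f is (-2,-1,-2)
g is negative-definite; reduce −g:
−g: flip: (228,135,20)→(20,-135,228)
−g: translate: b→-15 (≡-135 mod 40), so (20,-135,228)→(20,-15,3)
−g: flip: (20,-15,3)→(3,15,20)
−g: translate: b→3 (≡15 mod 6), so (3,15,20)→(3,3,2)
−g: flip: (3,3,2)→(2,-3,3)
−g: translate: b→1 (≡-3 mod 4), so (2,-3,3)→(2,1,2)
−g: reduced (well bottom): (2,1,2) with a≤c, −a<b≤a
flip sign back: reduced form of g is (-2,-1,-2)
reduced forms (-2, -1, -2) vs (-2, -1, -2) ⇒ equivalent

yes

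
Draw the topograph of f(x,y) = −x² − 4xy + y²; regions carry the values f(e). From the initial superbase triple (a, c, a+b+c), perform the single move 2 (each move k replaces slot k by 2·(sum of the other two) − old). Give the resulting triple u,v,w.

start (-1,1,-4) = (f(1,0),f(0,1),f(1,1))
replace slot 2: 2·((-1)+(-4)) − 1 = -11 → (-1,-11,-4)

-1,-11,-4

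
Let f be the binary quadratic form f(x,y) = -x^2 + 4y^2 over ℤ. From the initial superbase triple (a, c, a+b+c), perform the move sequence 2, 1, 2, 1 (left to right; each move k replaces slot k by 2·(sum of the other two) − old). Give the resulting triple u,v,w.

start (-1,4,3) = (f(1,0),f(0,1),f(1,1))
replace slot 2: 2·((-1)+3) − 4 = 0 → (-1,0,3)
replace slot 1: 2·(0+3) − (-1) = 7 → (7,0,3)
replace slot 2: 2·(7+3) − 0 = 20 → (7,20,3)
replace slot 1: 2·(20+3) − 7 = 39 → (39,20,3)

39,20,3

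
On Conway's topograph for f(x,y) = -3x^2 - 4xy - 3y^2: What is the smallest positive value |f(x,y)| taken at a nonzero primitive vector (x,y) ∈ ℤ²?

translate: b→-2 (≡4 mod 6), so (3,4,3)→(3,-2,2)
flip: (3,-2,2)→(2,2,3)
reduced (well bottom): (2,2,3) with a≤c, −a<b≤a
well minimum |f| = |-2| = 2 (negative-definite)

2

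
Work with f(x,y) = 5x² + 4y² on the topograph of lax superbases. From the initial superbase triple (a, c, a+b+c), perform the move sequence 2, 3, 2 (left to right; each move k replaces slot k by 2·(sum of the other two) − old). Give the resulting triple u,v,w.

start (5,4,9) = (f(1,0),f(0,1),f(1,1))
replace slot 2: 2·(5+9) − 4 = 24 → (5,24,9)
replace slot 3: 2·(5+24) − 9 = 49 → (5,24,49)
replace slot 2: 2·(5+49) − 24 = 84 → (5,84,49)

5,84,49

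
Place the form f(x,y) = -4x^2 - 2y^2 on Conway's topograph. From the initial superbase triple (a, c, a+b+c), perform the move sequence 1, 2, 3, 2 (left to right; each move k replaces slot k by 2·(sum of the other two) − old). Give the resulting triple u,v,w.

start (-4,-2,-6) = (f(1,0),f(0,1),f(1,1))
replace slot 1: 2·((-2)+(-6)) − (-4) = -12 → (-12,-2,-6)
replace slot 2: 2·((-12)+(-6)) − (-2) = -34 → (-12,-34,-6)
replace slot 3: 2·((-12)+(-34)) − (-6) = -86 → (-12,-34,-86)
replace slot 2: 2·((-12)+(-86)) − (-34) = -162 → (-12,-162,-86)

-12,-162,-86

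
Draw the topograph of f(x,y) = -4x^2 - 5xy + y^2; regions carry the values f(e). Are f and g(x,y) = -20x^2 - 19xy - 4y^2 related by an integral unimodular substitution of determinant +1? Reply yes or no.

D₁ = 41, D₂ = 41
river cycle of f (length 10): (1, 5, -4), (-4, 3, 2), (2, 5, -2), (-2, 3, 4), (4, 5, -1), (-1, 5, 4), (4, 3, -2), (-2, 5, 2), (2, 3, -4), (-4, 5, 1)
river cycle of g (length 10): (-4, 3, 2), (2, 5, -2), (-2, 3, 4), (4, 5, -1), (-1, 5, 4), (4, 3, -2), (-2, 5, 2), (2, 3, -4), (-4, 5, 1), (1, 5, -4)
cycles coincide ⇒ equivalent

yes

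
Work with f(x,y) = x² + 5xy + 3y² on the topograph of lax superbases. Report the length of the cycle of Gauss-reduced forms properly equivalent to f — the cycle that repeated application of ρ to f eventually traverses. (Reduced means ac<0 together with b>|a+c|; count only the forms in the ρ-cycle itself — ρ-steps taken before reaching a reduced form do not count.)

D = 13, ⌊√D⌋ = 3
descent: ρ → (3,1,-1)
descent: ρ → (-1,3,1)  [lands on river]
river: ρ → (1,3,-1)
ρ-cycle length = 2 (tail of 2 descent steps not counted)

2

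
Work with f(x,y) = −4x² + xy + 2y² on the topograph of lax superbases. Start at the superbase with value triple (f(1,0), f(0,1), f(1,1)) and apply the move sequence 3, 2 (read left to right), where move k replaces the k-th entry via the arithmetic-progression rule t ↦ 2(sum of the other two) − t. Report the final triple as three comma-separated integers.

start (-4,2,-1) = (f(1,0),f(0,1),f(1,1))
replace slot 3: 2·((-4)+2) − (-1) = -3 → (-4,2,-3)
replace slot 2: 2·((-4)+(-3)) − 2 = -16 → (-4,-16,-3)

-4,-16,-3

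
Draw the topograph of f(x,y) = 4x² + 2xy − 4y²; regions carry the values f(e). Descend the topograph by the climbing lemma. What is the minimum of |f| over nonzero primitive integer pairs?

river: ρ → (-4,6,2)
river: ρ → (2,6,-4)
river: ρ → (-4,2,4)
river: ρ → (4,6,-2)
river: ρ → (-2,6,4)
river: ρ → (4,2,-4)
closes: descent 0, river 6
min |a| on river = 2

2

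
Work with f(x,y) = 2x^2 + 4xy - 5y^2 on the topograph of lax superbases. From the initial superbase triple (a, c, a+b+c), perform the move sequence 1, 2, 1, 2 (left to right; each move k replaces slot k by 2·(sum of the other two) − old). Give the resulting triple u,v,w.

start (2,-5,1) = (f(1,0),f(0,1),f(1,1))
replace slot 1: 2·((-5)+1) − 2 = -10 → (-10,-5,1)
replace slot 2: 2·((-10)+1) − (-5) = -13 → (-10,-13,1)
replace slot 1: 2·((-13)+1) − (-10) = -14 → (-14,-13,1)
replace slot 2: 2·((-14)+1) − (-13) = -13 → (-14,-13,1)

-14,-13,1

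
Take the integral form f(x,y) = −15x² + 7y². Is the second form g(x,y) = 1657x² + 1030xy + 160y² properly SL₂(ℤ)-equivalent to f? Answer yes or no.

D₁ = 420, D₂ = 420
river cycle of f (length 4): (7, 14, -8), (-8, 18, 3), (3, 18, -8), (-8, 14, 7)
river cycle of g (length 4): (7, 14, -8), (-8, 18, 3), (3, 18, -8), (-8, 14, 7)
cycles coincide ⇒ equivalent

yes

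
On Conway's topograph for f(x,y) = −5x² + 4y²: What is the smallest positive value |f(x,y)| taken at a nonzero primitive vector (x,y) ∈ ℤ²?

descent: ρ → (4,8,-1)  [lands on river]
river: ρ → (-1,8,4)
closes: descent 1, river 2
min |a| on river = 1

1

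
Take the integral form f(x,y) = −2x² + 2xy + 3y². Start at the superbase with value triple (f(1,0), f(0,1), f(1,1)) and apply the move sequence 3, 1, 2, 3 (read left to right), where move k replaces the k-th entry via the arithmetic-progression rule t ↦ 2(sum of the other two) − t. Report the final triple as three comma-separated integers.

start (-2,3,3) = (f(1,0),f(0,1),f(1,1))
replace slot 3: 2·((-2)+3) − 3 = -1 → (-2,3,-1)
replace slot 1: 2·(3+(-1)) − (-2) = 6 → (6,3,-1)
replace slot 2: 2·(6+(-1)) − 3 = 7 → (6,7,-1)
replace slot 3: 2·(6+7) − (-1) = 27 → (6,7,27)

6,7,27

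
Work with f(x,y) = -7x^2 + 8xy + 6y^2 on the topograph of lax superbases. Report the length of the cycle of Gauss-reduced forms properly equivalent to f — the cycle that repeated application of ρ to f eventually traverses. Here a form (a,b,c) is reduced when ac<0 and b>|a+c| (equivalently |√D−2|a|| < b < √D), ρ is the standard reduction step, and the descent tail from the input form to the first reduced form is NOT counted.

D = 232, ⌊√D⌋ = 15
river: ρ → (6,4,-9)
river: ρ → (-9,14,1)
river: ρ → (1,14,-9)
river: ρ → (-9,4,6)
river: ρ → (6,8,-7)
river: ρ → (-7,6,7)
river: ρ → (7,8,-6)
river: ρ → (-6,4,9)
river: ρ → (9,14,-1)
river: ρ → (-1,14,9)
river: ρ → (9,4,-6)
river: ρ → (-6,8,7)
river: ρ → (7,6,-7)
river: ρ → (-7,8,6)
ρ-cycle length = 14 (tail of 0 descent steps not counted)

14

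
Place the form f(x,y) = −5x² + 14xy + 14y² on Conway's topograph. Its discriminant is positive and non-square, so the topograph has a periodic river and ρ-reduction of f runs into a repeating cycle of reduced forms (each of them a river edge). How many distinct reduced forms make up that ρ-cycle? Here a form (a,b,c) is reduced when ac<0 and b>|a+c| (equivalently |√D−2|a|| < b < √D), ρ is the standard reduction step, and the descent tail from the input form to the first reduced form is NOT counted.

D = 476, ⌊√D⌋ = 21
river: ρ → (14,14,-5)
river: ρ → (-5,16,11)
river: ρ → (11,6,-10)
river: ρ → (-10,14,7)
river: ρ → (7,14,-10)
river: ρ → (-10,6,11)
river: ρ → (11,16,-5)
river: ρ → (-5,14,14)
ρ-cycle length = 8 (tail of 0 descent steps not counted)

8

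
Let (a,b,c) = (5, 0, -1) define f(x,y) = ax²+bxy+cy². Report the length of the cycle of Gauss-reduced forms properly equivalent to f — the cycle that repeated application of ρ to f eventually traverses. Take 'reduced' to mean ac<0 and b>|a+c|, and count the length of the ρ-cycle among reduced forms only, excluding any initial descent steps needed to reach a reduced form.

D = 20, ⌊√D⌋ = 4
descent: ρ → (-1,4,1)  [lands on river]
river: ρ → (1,4,-1)
ρ-cycle length = 2 (tail of 1 descent step not counted)

2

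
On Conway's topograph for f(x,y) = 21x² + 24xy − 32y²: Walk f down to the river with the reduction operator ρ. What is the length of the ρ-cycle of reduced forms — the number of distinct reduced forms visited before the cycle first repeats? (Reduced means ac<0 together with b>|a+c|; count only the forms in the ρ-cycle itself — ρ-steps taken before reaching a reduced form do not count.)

D = 3264, ⌊√D⌋ = 57
river: ρ → (-32,40,13)
river: ρ → (13,38,-35)
river: ρ → (-35,32,16)
river: ρ → (16,32,-35)
river: ρ → (-35,38,13)
river: ρ → (13,40,-32)
river: ρ → (-32,24,21)
river: ρ → (21,18,-35)
river: ρ → (-35,52,4)
river: ρ → (4,52,-35)
river: ρ → (-35,18,21)
river: ρ → (21,24,-32)
ρ-cycle length = 12 (tail of 0 descent steps not counted)

12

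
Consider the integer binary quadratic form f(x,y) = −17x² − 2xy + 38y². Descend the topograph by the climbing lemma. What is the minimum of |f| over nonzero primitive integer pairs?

descent: ρ → (38,2,-17)
descent: ρ → (-17,32,23)  [lands on river]
river: ρ → (23,14,-26)
river: ρ → (-26,38,11)
river: ρ → (11,50,-2)
river: ρ → (-2,50,11)
river: ρ → (11,38,-26)
river: ρ → (-26,14,23)
river: ρ → (23,32,-17)
river: ρ → (-17,36,19)
river: ρ → (19,40,-13)
river: ρ → (-13,38,22)
river: ρ → (22,50,-1)
river: ρ → (-1,50,22)
river: ρ → (22,38,-13)
river: ρ → (-13,40,19)
river: ρ → (19,36,-17)
closes: descent 2, river 16
min |a| on river = 1

1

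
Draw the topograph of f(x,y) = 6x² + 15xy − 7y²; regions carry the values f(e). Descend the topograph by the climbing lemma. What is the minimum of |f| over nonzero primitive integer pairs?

river: ρ → (-7,13,8)
river: ρ → (8,19,-1)
river: ρ → (-1,19,8)
river: ρ → (8,13,-7)
river: ρ → (-7,15,6)
river: ρ → (6,9,-13)
river: ρ → (-13,17,2)
river: ρ → (2,19,-4)
river: ρ → (-4,13,14)
river: ρ → (14,15,-3)
river: ρ → (-3,15,14)
river: ρ → (14,13,-4)
river: ρ → (-4,19,2)
river: ρ → (2,17,-13)
river: ρ → (-13,9,6)
river: ρ → (6,15,-7)
closes: descent 0, river 16
min |a| on river = 1

1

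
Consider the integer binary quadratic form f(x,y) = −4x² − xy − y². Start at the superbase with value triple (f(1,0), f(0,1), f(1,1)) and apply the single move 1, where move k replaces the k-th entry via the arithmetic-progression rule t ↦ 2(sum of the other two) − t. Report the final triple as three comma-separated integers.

start (-4,-1,-6) = (f(1,0),f(0,1),f(1,1))
replace slot 1: 2·((-1)+(-6)) − (-4) = -10 → (-10,-1,-6)

-10,-1,-6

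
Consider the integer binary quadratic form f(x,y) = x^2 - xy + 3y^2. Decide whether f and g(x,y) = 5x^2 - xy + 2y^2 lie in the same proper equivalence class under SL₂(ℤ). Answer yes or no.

D₁ = -11, D₂ = -39
discriminants differ ⇒ not SL₂(ℤ)-equivalent

no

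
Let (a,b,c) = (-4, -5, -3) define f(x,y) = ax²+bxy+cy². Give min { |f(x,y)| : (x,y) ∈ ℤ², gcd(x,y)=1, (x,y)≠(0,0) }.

translate: b→-3 (≡5 mod 8), so (4,5,3)→(4,-3,2)
flip: (4,-3,2)→(2,3,4)
translate: b→-1 (≡3 mod 4), so (2,3,4)→(2,-1,3)
reduced (well bottom): (2,-1,3) with a≤c, −a<b≤a
well minimum |f| = |-2| = 2 (negative-definite)

2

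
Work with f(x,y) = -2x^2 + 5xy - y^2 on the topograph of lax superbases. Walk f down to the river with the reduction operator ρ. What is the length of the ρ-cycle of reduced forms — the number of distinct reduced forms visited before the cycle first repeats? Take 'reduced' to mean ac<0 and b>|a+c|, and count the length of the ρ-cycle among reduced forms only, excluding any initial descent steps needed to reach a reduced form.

D = 17, ⌊√D⌋ = 4
descent: ρ → (-1,3,2)  [lands on river]
river: ρ → (2,1,-2)
river: ρ → (-2,3,1)
river: ρ → (1,3,-2)
river: ρ → (-2,1,2)
river: ρ → (2,3,-1)
ρ-cycle length = 6 (tail of 1 descent step not counted)

6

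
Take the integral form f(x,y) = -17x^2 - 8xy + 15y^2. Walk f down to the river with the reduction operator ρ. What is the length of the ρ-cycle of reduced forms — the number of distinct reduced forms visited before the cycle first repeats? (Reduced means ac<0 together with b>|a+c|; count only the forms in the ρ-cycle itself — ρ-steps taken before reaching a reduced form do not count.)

D = 1084, ⌊√D⌋ = 32
descent: ρ → (15,8,-17)  [lands on river]
river: ρ → (-17,26,6)
river: ρ → (6,22,-25)
river: ρ → (-25,28,3)
river: ρ → (3,32,-5)
river: ρ → (-5,28,15)
river: ρ → (15,32,-1)
river: ρ → (-1,32,15)
river: ρ → (15,28,-5)
river: ρ → (-5,32,3)
river: ρ → (3,28,-25)
river: ρ → (-25,22,6)
river: ρ → (6,26,-17)
river: ρ → (-17,8,15)
river: ρ → (15,22,-10)
river: ρ → (-10,18,19)
river: ρ → (19,20,-9)
river: ρ → (-9,16,23)
river: ρ → (23,30,-2)
river: ρ → (-2,30,23)
river: ρ → (23,16,-9)
river: ρ → (-9,20,19)
river: ρ → (19,18,-10)
river: ρ → (-10,22,15)
ρ-cycle length = 24 (tail of 1 descent step not counted)

24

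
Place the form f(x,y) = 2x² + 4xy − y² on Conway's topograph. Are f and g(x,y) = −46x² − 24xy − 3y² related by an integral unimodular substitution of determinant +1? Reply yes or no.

D₁ = 24, D₂ = 24
river cycle of f (length 2): (-1, 4, 2), (2, 4, -1)
river cycle of g (length 2): (2, 4, -1), (-1, 4, 2)
cycles coincide ⇒ equivalent

yes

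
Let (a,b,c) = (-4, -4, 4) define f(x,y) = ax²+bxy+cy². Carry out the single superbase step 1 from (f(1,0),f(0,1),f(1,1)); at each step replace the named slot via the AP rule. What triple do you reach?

start (-4,4,-4) = (f(1,0),f(0,1),f(1,1))
replace slot 1: 2·(4+(-4)) − (-4) = 4 → (4,4,-4)

4,4,-4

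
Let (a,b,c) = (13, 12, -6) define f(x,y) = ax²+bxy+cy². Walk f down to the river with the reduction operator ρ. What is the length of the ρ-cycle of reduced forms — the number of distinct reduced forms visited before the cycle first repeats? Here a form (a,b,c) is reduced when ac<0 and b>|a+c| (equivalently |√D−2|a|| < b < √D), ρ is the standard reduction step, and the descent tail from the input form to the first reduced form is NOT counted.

D = 456, ⌊√D⌋ = 21
river: ρ → (-6,12,13)
river: ρ → (13,14,-5)
river: ρ → (-5,16,10)
river: ρ → (10,4,-11)
river: ρ → (-11,18,3)
river: ρ → (3,18,-11)
river: ρ → (-11,4,10)
river: ρ → (10,16,-5)
river: ρ → (-5,14,13)
river: ρ → (13,12,-6)
ρ-cycle length = 10 (tail of 0 descent steps not counted)

10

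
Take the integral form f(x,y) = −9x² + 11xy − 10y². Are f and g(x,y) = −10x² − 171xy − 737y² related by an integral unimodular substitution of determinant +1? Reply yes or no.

D₁ = -239, D₂ = -239
f is negative-definite; reduce −f:
−f: translate: b→7 (≡-11 mod 18), so (9,-11,10)→(9,7,8)
−f: flip: (9,7,8)→(8,-7,9)
−f: reduced (well bottom): (8,-7,9) with a≤c, −a<b≤a
flip sign back: reduced form of f is (-8,7,-9)
g is negative-definite; reduce −g:
−g: translate: b→-9 (≡171 mod 20), so (10,171,737)→(10,-9,8)
−g: flip: (10,-9,8)→(8,9,10)
−g: translate: b→-7 (≡9 mod 16), so (8,9,10)→(8,-7,9)
−g: reduced (well bottom): (8,-7,9) with a≤c, −a<b≤a
flip sign back: reduced form of g is (-8,7,-9)
reduced forms (-8, 7, -9) vs (-8, 7, -9) ⇒ equivalent

yes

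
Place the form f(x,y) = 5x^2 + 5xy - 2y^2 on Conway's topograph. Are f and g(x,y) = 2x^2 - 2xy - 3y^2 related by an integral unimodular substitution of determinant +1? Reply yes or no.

D₁ = 65, D₂ = 28
discriminants differ ⇒ not SL₂(ℤ)-equivalent

no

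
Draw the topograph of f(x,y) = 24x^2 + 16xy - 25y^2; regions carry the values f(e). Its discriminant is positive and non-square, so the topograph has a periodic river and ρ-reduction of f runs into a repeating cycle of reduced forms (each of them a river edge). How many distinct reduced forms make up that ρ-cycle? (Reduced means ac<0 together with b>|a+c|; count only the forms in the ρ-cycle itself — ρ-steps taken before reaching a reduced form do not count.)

D = 2656, ⌊√D⌋ = 51
river: ρ → (-25,34,15)
river: ρ → (15,26,-33)
river: ρ → (-33,40,8)
river: ρ → (8,40,-33)
river: ρ → (-33,26,15)
river: ρ → (15,34,-25)
river: ρ → (-25,16,24)
river: ρ → (24,32,-17)
river: ρ → (-17,36,20)
river: ρ → (20,44,-9)
river: ρ → (-9,46,15)
river: ρ → (15,44,-12)
river: ρ → (-12,28,39)
river: ρ → (39,50,-1)
river: ρ → (-1,50,39)
river: ρ → (39,28,-12)
river: ρ → (-12,44,15)
river: ρ → (15,46,-9)
river: ρ → (-9,44,20)
river: ρ → (20,36,-17)
river: ρ → (-17,32,24)
river: ρ → (24,16,-25)
ρ-cycle length = 22 (tail of 0 descent steps not counted)

22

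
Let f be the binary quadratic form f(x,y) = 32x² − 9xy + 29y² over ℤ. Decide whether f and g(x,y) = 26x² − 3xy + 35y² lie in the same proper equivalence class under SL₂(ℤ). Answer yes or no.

D₁ = -3631, D₂ = -3631
f: flip: (32,-9,29)→(29,9,32)
f: reduced (well bottom): (29,9,32) with a≤c, −a<b≤a
g: reduced (well bottom): (26,-3,35) with a≤c, −a<b≤a
reduced forms (29, 9, 32) vs (26, -3, 35) ⇒ inequivalent

no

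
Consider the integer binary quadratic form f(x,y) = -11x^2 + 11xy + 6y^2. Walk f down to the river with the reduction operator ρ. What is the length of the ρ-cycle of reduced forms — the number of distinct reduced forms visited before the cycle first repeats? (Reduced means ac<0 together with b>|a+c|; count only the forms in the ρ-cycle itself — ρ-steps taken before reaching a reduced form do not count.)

D = 385, ⌊√D⌋ = 19
river: ρ → (6,13,-9)
river: ρ → (-9,5,10)
river: ρ → (10,15,-4)
river: ρ → (-4,17,6)
river: ρ → (6,19,-1)
river: ρ → (-1,19,6)
river: ρ → (6,17,-4)
river: ρ → (-4,15,10)
river: ρ → (10,5,-9)
river: ρ → (-9,13,6)
river: ρ → (6,11,-11)
river: ρ → (-11,11,6)
ρ-cycle length = 12 (tail of 0 descent steps not counted)

12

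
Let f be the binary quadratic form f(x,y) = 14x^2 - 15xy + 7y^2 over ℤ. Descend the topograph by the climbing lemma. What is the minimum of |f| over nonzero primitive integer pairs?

translate: b→13 (≡-15 mod 28), so (14,-15,7)→(14,13,6)
flip: (14,13,6)→(6,-13,14)
translate: b→-1 (≡-13 mod 12), so (6,-13,14)→(6,-1,7)
reduced (well bottom): (6,-1,7) with a≤c, −a<b≤a
well minimum = a = 6

6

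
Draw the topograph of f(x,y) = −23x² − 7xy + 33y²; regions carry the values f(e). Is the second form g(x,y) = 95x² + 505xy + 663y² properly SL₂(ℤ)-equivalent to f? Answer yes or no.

D₁ = 3085, D₂ = 3085
river cycle of f (length 26): (-23, 39, 17), (17, 29, -33), (-33, 37, 13), (13, 41, -27), (-27, 13, 27), (27, 41, -13), (-13, 37, 33), (33, 29, -17), (-17, 39, 23), (23, 53, -3), … (16 more)
river cycle of g (length 26): (3, 53, -23), (-23, 39, 17), (17, 29, -33), (-33, 37, 13), (13, 41, -27), (-27, 13, 27), (27, 41, -13), (-13, 37, 33), (33, 29, -17), (-17, 39, 23), … (16 more)
cycles coincide ⇒ equivalent

yes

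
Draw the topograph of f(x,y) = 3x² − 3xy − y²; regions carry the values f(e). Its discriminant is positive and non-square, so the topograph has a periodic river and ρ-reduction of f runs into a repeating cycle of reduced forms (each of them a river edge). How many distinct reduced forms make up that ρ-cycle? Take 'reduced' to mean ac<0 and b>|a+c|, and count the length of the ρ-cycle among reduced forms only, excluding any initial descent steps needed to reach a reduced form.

D = 21, ⌊√D⌋ = 4
descent: ρ → (-1,3,3)  [lands on river]
river: ρ → (3,3,-1)
ρ-cycle length = 2 (tail of 1 descent step not counted)

2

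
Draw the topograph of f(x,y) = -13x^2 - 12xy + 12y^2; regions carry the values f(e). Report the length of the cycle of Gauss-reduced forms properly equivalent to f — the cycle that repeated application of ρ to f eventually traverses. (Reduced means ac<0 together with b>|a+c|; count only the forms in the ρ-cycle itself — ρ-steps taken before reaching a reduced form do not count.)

D = 768, ⌊√D⌋ = 27
descent: ρ → (12,12,-13)  [lands on river]
river: ρ → (-13,14,11)
river: ρ → (11,8,-16)
river: ρ → (-16,24,3)
river: ρ → (3,24,-16)
river: ρ → (-16,8,11)
river: ρ → (11,14,-13)
river: ρ → (-13,12,12)
ρ-cycle length = 8 (tail of 1 descent step not counted)

8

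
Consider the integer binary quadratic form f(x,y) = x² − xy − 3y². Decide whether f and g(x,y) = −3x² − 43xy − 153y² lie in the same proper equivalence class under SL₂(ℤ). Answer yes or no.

D₁ = 13, D₂ = 13
river cycle of f (length 2): (1, 3, -1), (-1, 3, 1)
river cycle of g (length 2): (1, 3, -1), (-1, 3, 1)
cycles coincide ⇒ equivalent

yes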